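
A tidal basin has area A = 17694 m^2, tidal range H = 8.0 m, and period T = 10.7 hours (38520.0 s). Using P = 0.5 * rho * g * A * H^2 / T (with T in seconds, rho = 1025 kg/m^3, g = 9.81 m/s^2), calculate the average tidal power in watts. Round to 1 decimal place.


Convert period to seconds: T = 10.7 * 3600 = 38520.0 s
H^2 = 8.0^2 = 64.0
P = 0.5 * rho * g * A * H^2 / T
P = 0.5 * 1025 * 9.81 * 17694 * 64.0 / 38520.0
P = 147802.8 W

147802.8


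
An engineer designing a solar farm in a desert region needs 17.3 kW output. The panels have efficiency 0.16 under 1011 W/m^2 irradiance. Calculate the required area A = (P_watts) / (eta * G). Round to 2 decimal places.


Convert target power to watts: P = 17.3 * 1000 = 17300.0 W
Compute denominator: eta * G = 0.16 * 1011 = 161.76
Required area A = P / (eta * G) = 17300.0 / 161.76
A = 106.95 m^2

106.95


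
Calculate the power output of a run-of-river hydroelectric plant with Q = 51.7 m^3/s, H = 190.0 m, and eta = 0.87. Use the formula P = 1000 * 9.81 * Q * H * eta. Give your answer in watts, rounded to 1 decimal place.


Apply the hydropower formula P = rho * g * Q * H * eta
rho * g = 1000 * 9.81 = 9810.0
P = 9810.0 * 51.7 * 190.0 * 0.87
P = 83836358.1 W

83836358.1


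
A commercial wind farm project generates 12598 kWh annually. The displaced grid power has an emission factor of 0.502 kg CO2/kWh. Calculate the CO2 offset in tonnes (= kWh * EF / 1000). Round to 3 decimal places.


CO2 offset in kg = generation * emission_factor
CO2 offset = 12598 * 0.502 = 6324.2 kg
Convert to tonnes:
  CO2 offset = 6324.2 / 1000 = 6.324 tonnes

6.324


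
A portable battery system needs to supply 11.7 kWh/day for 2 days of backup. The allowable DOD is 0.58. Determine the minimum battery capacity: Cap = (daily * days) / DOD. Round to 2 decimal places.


Total energy needed = daily * days = 11.7 * 2 = 23.4 kWh
Account for depth of discharge:
  Cap = total_energy / DOD = 23.4 / 0.58
  Cap = 40.34 kWh

40.34


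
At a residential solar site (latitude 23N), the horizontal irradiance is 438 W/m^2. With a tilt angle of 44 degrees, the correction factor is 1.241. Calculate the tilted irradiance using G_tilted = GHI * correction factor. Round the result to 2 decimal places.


Identify the given values:
  GHI = 438 W/m^2, tilt correction factor = 1.241
Apply the formula G_tilted = GHI * factor:
  G_tilted = 438 * 1.241
  G_tilted = 543.56 W/m^2

543.56


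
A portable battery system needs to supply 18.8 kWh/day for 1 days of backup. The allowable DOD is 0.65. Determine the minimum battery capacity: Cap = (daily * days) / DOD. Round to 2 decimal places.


Total energy needed = daily * days = 18.8 * 1 = 18.8 kWh
Account for depth of discharge:
  Cap = total_energy / DOD = 18.8 / 0.65
  Cap = 28.92 kWh

28.92


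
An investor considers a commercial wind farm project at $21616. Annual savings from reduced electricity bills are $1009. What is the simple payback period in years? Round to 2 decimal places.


Simple payback period = initial cost / annual savings
Payback = 21616 / 1009
Payback = 21.42 years

21.42


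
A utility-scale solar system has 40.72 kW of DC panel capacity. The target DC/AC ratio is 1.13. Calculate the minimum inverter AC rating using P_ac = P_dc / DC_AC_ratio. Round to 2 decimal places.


The inverter AC capacity is determined by the DC/AC ratio.
Given: P_dc = 40.72 kW, DC/AC ratio = 1.13
P_ac = P_dc / ratio = 40.72 / 1.13
P_ac = 36.04 kW

36.04


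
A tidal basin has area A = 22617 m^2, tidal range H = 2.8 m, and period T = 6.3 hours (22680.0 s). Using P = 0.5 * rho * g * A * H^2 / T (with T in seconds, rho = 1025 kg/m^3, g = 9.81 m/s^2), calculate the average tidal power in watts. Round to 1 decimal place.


Convert period to seconds: T = 6.3 * 3600 = 22680.0 s
H^2 = 2.8^2 = 7.84
P = 0.5 * rho * g * A * H^2 / T
P = 0.5 * 1025 * 9.81 * 22617 * 7.84 / 22680.0
P = 39307.1 W

39307.1


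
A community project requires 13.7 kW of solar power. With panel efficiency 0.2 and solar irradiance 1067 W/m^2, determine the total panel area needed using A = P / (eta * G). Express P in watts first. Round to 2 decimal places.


Convert target power to watts: P = 13.7 * 1000 = 13700.0 W
Compute denominator: eta * G = 0.2 * 1067 = 213.4
Required area A = P / (eta * G) = 13700.0 / 213.4
A = 64.20 m^2

64.20


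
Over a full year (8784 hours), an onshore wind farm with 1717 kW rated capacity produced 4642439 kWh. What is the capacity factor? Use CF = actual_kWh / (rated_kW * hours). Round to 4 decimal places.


Capacity factor = actual output / maximum possible output
Maximum possible = rated * hours = 1717 * 8784 = 15082128 kWh
CF = 4642439 / 15082128
CF = 0.3078

0.3078


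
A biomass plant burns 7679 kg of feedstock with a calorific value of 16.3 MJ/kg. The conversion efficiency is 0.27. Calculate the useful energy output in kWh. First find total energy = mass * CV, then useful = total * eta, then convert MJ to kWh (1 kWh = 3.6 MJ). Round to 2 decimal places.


Total energy = mass * CV = 7679 * 16.3 = 125167.7 MJ
Useful energy = total * eta = 125167.7 * 0.27 = 33795.28 MJ
Convert to kWh: 33795.28 / 3.6
Useful energy = 9387.58 kWh

9387.58


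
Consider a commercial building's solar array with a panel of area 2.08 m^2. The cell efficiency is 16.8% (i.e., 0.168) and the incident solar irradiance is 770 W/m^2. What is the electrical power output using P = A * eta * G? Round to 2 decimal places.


Use the solar power formula P = A * eta * G.
Given: A = 2.08 m^2, eta = 0.168, G = 770 W/m^2
P = 2.08 * 0.168 * 770
P = 269.07 W

269.07


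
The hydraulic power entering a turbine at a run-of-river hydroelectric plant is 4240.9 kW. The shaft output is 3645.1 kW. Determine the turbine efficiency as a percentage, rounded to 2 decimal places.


Turbine efficiency = (output power / input power) * 100
eta = (3645.1 / 4240.9) * 100
eta = 85.95%

85.95


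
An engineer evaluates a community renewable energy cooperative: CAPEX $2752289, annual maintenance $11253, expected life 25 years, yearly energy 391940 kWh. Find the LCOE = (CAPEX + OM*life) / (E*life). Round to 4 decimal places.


Total cost = CAPEX + OM * lifetime = 2752289 + 11253 * 25 = 2752289 + 281325 = 3033614
Total generation = annual * lifetime = 391940 * 25 = 9798500 kWh
LCOE = 3033614 / 9798500
LCOE = 0.3096 $/kWh

0.3096


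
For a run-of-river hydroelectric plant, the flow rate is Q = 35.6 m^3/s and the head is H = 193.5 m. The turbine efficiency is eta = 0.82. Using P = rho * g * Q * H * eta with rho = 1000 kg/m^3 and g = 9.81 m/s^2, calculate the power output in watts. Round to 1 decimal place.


Apply the hydropower formula P = rho * g * Q * H * eta
rho * g = 1000 * 9.81 = 9810.0
P = 9810.0 * 35.6 * 193.5 * 0.82
P = 55413276.1 W

55413276.1


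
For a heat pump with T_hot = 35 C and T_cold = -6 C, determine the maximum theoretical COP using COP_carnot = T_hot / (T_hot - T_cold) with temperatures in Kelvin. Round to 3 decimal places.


Convert to Kelvin:
  T_hot = 35 + 273.15 = 308.15 K
  T_cold = -6 + 273.15 = 267.15 K
Apply Carnot COP formula:
  COP = T_hot_K / (T_hot_K - T_cold_K) = 308.15 / 41.0
  COP = 7.516

7.516


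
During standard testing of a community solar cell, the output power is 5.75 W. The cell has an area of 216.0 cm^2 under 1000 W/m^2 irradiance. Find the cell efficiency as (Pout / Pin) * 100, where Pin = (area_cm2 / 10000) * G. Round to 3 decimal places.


First compute the input power:
  Pin = area_cm2 / 10000 * G = 216.0 / 10000 * 1000 = 21.6 W
Then compute efficiency:
  Efficiency = (Pout / Pin) * 100 = (5.75 / 21.6) * 100
  Efficiency = 26.620%

26.620


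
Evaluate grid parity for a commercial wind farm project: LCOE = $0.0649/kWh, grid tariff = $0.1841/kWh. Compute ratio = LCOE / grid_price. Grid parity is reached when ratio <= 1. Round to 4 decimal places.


Compare LCOE to grid price:
  LCOE = $0.0649/kWh, Grid price = $0.1841/kWh
  Ratio = LCOE / grid_price = 0.0649 / 0.1841 = 0.3525
  Grid parity achieved (ratio <= 1)? yes

0.3525


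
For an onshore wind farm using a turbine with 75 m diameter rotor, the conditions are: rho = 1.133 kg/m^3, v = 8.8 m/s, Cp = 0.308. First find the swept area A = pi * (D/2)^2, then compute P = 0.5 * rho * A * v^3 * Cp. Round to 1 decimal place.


Step 1 -- Compute swept area:
  A = pi * (D/2)^2 = pi * (75/2)^2 = 4417.86 m^2
Step 2 -- Apply wind power equation:
  P = 0.5 * rho * A * v^3 * Cp
  v^3 = 8.8^3 = 681.472
  P = 0.5 * 1.133 * 4417.86 * 681.472 * 0.308
  P = 525304.4 W

525304.4


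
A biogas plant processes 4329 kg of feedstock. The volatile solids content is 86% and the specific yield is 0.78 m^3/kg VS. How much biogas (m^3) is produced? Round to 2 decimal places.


Compute volatile solids:
  VS = mass * VS_fraction = 4329 * 0.86 = 3722.94 kg
Calculate biogas volume:
  Biogas = VS * specific_yield = 3722.94 * 0.78
  Biogas = 2903.89 m^3

2903.89


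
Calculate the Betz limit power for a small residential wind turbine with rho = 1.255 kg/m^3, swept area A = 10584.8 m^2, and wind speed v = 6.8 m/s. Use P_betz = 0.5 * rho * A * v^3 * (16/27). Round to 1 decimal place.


The Betz coefficient Cp_max = 16/27 = 0.5926
v^3 = 6.8^3 = 314.432
P_betz = 0.5 * rho * A * v^3 * Cp_max
P_betz = 0.5 * 1.255 * 10584.8 * 314.432 * 0.5926
P_betz = 1237597.3 W

1237597.3


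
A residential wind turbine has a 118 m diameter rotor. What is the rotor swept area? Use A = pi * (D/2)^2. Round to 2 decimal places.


Compute the rotor radius:
  r = D / 2 = 118 / 2 = 59.0 m
Calculate swept area:
  A = pi * r^2 = pi * 59.0^2
  A = 10935.88 m^2

10935.88


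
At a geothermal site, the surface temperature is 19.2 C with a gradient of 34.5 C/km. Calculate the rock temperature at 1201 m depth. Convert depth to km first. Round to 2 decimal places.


Convert depth to km: 1201 / 1000 = 1.201 km
Temperature increase = gradient * depth_km = 34.5 * 1.201 = 41.43 C
Temperature at depth = T_surface + delta_T = 19.2 + 41.43
T = 60.63 C

60.63


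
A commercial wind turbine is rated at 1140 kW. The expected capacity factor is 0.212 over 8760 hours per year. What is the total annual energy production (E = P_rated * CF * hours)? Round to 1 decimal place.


Annual energy = rated_kW * capacity_factor * hours_per_year
Given: P_rated = 1140 kW, CF = 0.212, hours = 8760
E = 1140 * 0.212 * 8760
E = 2117116.8 kWh

2117116.8


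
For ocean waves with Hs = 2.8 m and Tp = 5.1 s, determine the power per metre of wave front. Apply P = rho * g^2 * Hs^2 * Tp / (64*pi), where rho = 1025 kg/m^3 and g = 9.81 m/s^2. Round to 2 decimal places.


Apply wave power formula:
  g^2 = 9.81^2 = 96.2361
  Hs^2 = 2.8^2 = 7.84
  Numerator = rho * g^2 * Hs^2 * Tp = 1025 * 96.2361 * 7.84 * 5.1 = 3944101.83
  Denominator = 64 * pi = 201.0619
  P = 3944101.83 / 201.0619 = 19616.35 W/m

19616.35


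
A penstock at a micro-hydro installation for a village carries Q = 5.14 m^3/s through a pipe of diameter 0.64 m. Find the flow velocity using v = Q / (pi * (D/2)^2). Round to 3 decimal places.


Compute pipe cross-sectional area:
  A = pi * (D/2)^2 = pi * (0.64/2)^2 = 0.3217 m^2
Calculate velocity:
  v = Q / A = 5.14 / 0.3217
  v = 15.978 m/s

15.978


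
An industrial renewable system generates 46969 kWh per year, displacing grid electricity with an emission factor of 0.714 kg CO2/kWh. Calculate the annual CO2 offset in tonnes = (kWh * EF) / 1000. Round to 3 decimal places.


CO2 offset in kg = generation * emission_factor
CO2 offset = 46969 * 0.714 = 33535.87 kg
Convert to tonnes:
  CO2 offset = 33535.87 / 1000 = 33.536 tonnes

33.536


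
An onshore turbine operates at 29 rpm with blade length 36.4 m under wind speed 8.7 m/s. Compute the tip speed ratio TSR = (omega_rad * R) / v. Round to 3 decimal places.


Convert rotational speed to rad/s:
  omega = 29 * 2 * pi / 60 = 3.0369 rad/s
Compute tip speed:
  v_tip = omega * R = 3.0369 * 36.4 = 110.542 m/s
Tip speed ratio:
  TSR = v_tip / v_wind = 110.542 / 8.7 = 12.706

12.706


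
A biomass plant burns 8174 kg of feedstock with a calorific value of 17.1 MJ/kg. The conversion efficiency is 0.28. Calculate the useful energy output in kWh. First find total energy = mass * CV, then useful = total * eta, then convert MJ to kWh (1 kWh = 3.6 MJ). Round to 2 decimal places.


Total energy = mass * CV = 8174 * 17.1 = 139775.4 MJ
Useful energy = total * eta = 139775.4 * 0.28 = 39137.11 MJ
Convert to kWh: 39137.11 / 3.6
Useful energy = 10871.42 kWh

10871.42


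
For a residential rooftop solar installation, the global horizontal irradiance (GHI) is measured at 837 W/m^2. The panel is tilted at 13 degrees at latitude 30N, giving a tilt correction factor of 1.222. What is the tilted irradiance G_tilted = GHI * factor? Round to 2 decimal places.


Identify the given values:
  GHI = 837 W/m^2, tilt correction factor = 1.222
Apply the formula G_tilted = GHI * factor:
  G_tilted = 837 * 1.222
  G_tilted = 1022.81 W/m^2

1022.81


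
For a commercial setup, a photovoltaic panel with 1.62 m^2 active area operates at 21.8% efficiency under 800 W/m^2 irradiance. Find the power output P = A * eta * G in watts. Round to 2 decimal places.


Use the solar power formula P = A * eta * G.
Given: A = 1.62 m^2, eta = 0.218, G = 800 W/m^2
P = 1.62 * 0.218 * 800
P = 282.53 W

282.53


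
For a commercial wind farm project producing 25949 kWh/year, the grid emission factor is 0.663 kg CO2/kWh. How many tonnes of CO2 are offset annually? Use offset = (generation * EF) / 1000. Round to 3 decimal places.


CO2 offset in kg = generation * emission_factor
CO2 offset = 25949 * 0.663 = 17204.19 kg
Convert to tonnes:
  CO2 offset = 17204.19 / 1000 = 17.204 tonnes

17.204


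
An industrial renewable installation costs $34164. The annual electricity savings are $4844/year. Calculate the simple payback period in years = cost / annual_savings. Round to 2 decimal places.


Simple payback period = initial cost / annual savings
Payback = 34164 / 4844
Payback = 7.05 years

7.05


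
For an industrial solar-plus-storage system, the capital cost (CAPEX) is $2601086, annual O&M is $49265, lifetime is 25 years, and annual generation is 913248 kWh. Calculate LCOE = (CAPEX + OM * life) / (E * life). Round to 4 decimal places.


Total cost = CAPEX + OM * lifetime = 2601086 + 49265 * 25 = 2601086 + 1231625 = 3832711
Total generation = annual * lifetime = 913248 * 25 = 22831200 kWh
LCOE = 3832711 / 22831200
LCOE = 0.1679 $/kWh

0.1679


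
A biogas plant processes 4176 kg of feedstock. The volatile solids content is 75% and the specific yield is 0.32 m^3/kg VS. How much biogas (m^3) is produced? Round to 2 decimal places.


Compute volatile solids:
  VS = mass * VS_fraction = 4176 * 0.75 = 3132.0 kg
Calculate biogas volume:
  Biogas = VS * specific_yield = 3132.0 * 0.32
  Biogas = 1002.24 m^3

1002.24


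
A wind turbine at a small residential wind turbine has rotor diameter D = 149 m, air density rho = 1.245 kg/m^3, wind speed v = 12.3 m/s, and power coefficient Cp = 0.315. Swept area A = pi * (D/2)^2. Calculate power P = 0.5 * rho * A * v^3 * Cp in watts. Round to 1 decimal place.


Step 1 -- Compute swept area:
  A = pi * (D/2)^2 = pi * (149/2)^2 = 17436.62 m^2
Step 2 -- Apply wind power equation:
  P = 0.5 * rho * A * v^3 * Cp
  v^3 = 12.3^3 = 1860.867
  P = 0.5 * 1.245 * 17436.62 * 1860.867 * 0.315
  P = 6362498.0 W

6362498.0


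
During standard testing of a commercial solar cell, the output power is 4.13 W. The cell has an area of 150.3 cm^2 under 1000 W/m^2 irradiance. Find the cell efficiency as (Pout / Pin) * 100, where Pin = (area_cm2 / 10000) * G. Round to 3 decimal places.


First compute the input power:
  Pin = area_cm2 / 10000 * G = 150.3 / 10000 * 1000 = 15.03 W
Then compute efficiency:
  Efficiency = (Pout / Pin) * 100 = (4.13 / 15.03) * 100
  Efficiency = 27.478%

27.478


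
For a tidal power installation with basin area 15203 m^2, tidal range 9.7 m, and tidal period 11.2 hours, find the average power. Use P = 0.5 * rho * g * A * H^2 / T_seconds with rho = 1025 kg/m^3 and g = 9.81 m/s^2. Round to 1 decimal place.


Convert period to seconds: T = 11.2 * 3600 = 40320.0 s
H^2 = 9.7^2 = 94.09
P = 0.5 * rho * g * A * H^2 / T
P = 0.5 * 1025 * 9.81 * 15203 * 94.09 / 40320.0
P = 178367.3 W

178367.3


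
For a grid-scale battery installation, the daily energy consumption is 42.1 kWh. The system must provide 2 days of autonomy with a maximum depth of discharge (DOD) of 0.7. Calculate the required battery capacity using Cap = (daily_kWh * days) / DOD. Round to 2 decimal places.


Total energy needed = daily * days = 42.1 * 2 = 84.2 kWh
Account for depth of discharge:
  Cap = total_energy / DOD = 84.2 / 0.7
  Cap = 120.29 kWh

120.29


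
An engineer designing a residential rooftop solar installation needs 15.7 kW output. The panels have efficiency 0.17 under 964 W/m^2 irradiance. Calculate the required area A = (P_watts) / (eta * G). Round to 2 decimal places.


Convert target power to watts: P = 15.7 * 1000 = 15700.0 W
Compute denominator: eta * G = 0.17 * 964 = 163.88
Required area A = P / (eta * G) = 15700.0 / 163.88
A = 95.80 m^2

95.80


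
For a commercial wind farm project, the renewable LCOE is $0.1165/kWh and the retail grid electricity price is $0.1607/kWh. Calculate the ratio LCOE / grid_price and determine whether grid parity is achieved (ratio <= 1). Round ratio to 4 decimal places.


Compare LCOE to grid price:
  LCOE = $0.1165/kWh, Grid price = $0.1607/kWh
  Ratio = LCOE / grid_price = 0.1165 / 0.1607 = 0.7250
  Grid parity achieved (ratio <= 1)? yes

0.7250


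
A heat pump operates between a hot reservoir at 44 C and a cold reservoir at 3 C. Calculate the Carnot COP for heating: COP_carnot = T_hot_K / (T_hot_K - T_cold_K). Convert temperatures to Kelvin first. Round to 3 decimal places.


Convert to Kelvin:
  T_hot = 44 + 273.15 = 317.15 K
  T_cold = 3 + 273.15 = 276.15 K
Apply Carnot COP formula:
  COP = T_hot_K / (T_hot_K - T_cold_K) = 317.15 / 41.0
  COP = 7.735

7.735


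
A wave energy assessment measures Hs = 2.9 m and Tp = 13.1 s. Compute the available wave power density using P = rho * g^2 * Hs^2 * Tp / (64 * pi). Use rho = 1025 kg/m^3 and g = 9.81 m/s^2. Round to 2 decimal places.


Apply wave power formula:
  g^2 = 9.81^2 = 96.2361
  Hs^2 = 2.9^2 = 8.41
  Numerator = rho * g^2 * Hs^2 * Tp = 1025 * 96.2361 * 8.41 * 13.1 = 10867488.06
  Denominator = 64 * pi = 201.0619
  P = 10867488.06 / 201.0619 = 54050.45 W/m

54050.45


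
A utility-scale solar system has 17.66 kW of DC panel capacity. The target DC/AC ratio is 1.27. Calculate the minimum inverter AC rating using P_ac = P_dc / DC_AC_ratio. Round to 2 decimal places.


The inverter AC capacity is determined by the DC/AC ratio.
Given: P_dc = 17.66 kW, DC/AC ratio = 1.27
P_ac = P_dc / ratio = 17.66 / 1.27
P_ac = 13.91 kW

13.91


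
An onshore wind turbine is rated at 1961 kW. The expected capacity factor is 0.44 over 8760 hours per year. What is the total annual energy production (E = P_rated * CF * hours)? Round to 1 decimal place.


Annual energy = rated_kW * capacity_factor * hours_per_year
Given: P_rated = 1961 kW, CF = 0.44, hours = 8760
E = 1961 * 0.44 * 8760
E = 7558478.4 kWh

7558478.4


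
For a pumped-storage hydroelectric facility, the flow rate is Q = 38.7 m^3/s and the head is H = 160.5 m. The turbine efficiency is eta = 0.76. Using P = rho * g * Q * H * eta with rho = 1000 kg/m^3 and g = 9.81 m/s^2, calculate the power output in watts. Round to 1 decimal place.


Apply the hydropower formula P = rho * g * Q * H * eta
rho * g = 1000 * 9.81 = 9810.0
P = 9810.0 * 38.7 * 160.5 * 0.76
P = 46309341.1 W

46309341.1


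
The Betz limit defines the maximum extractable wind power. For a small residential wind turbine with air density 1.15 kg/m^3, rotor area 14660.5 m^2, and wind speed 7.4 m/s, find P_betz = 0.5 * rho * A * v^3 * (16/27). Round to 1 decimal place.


The Betz coefficient Cp_max = 16/27 = 0.5926
v^3 = 7.4^3 = 405.224
P_betz = 0.5 * rho * A * v^3 * Cp_max
P_betz = 0.5 * 1.15 * 14660.5 * 405.224 * 0.5926
P_betz = 2024268.0 W

2024268.0


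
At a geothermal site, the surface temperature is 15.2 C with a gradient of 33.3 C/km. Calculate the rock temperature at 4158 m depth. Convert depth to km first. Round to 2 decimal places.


Convert depth to km: 4158 / 1000 = 4.158 km
Temperature increase = gradient * depth_km = 33.3 * 4.158 = 138.46 C
Temperature at depth = T_surface + delta_T = 15.2 + 138.46
T = 153.66 C

153.66


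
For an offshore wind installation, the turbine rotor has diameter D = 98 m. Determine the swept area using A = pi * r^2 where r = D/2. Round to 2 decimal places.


Compute the rotor radius:
  r = D / 2 = 98 / 2 = 49.0 m
Calculate swept area:
  A = pi * r^2 = pi * 49.0^2
  A = 7542.96 m^2

7542.96


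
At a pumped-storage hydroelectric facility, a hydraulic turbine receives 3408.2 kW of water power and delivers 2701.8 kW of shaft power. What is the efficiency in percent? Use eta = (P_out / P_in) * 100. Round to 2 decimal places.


Turbine efficiency = (output power / input power) * 100
eta = (2701.8 / 3408.2) * 100
eta = 79.27%

79.27


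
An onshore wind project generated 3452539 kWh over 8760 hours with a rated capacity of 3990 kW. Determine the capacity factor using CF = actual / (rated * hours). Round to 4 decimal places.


Capacity factor = actual output / maximum possible output
Maximum possible = rated * hours = 3990 * 8760 = 34952400 kWh
CF = 3452539 / 34952400
CF = 0.0988

0.0988


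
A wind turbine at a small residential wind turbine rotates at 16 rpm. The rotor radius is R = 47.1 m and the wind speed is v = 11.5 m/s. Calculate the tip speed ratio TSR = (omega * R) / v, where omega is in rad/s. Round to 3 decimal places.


Convert rotational speed to rad/s:
  omega = 16 * 2 * pi / 60 = 1.6755 rad/s
Compute tip speed:
  v_tip = omega * R = 1.6755 * 47.1 = 78.917 m/s
Tip speed ratio:
  TSR = v_tip / v_wind = 78.917 / 11.5 = 6.862

6.862


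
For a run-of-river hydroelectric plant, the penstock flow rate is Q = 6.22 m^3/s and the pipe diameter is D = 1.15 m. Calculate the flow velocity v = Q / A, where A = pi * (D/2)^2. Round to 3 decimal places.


Compute pipe cross-sectional area:
  A = pi * (D/2)^2 = pi * (1.15/2)^2 = 1.0387 m^2
Calculate velocity:
  v = Q / A = 6.22 / 1.0387
  v = 5.988 m/s

5.988


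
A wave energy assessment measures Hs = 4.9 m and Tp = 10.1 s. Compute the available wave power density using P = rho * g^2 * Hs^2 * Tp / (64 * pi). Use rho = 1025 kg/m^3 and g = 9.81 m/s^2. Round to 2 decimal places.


Apply wave power formula:
  g^2 = 9.81^2 = 96.2361
  Hs^2 = 4.9^2 = 24.01
  Numerator = rho * g^2 * Hs^2 * Tp = 1025 * 96.2361 * 24.01 * 10.1 = 23920784.25
  Denominator = 64 * pi = 201.0619
  P = 23920784.25 / 201.0619 = 118972.22 W/m

118972.22


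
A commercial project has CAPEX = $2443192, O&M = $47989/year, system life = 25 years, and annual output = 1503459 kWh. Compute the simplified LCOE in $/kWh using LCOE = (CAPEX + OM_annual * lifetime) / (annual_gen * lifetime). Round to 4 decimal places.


Total cost = CAPEX + OM * lifetime = 2443192 + 47989 * 25 = 2443192 + 1199725 = 3642917
Total generation = annual * lifetime = 1503459 * 25 = 37586475 kWh
LCOE = 3642917 / 37586475
LCOE = 0.0969 $/kWh

0.0969


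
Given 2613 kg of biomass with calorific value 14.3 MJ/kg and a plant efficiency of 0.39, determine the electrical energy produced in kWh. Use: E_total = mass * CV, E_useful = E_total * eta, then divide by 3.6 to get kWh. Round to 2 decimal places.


Total energy = mass * CV = 2613 * 14.3 = 37365.9 MJ
Useful energy = total * eta = 37365.9 * 0.39 = 14572.7 MJ
Convert to kWh: 14572.7 / 3.6
Useful energy = 4047.97 kWh

4047.97


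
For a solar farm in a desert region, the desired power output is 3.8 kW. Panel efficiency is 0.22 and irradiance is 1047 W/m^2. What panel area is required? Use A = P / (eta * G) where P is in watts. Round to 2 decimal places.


Convert target power to watts: P = 3.8 * 1000 = 3800.0 W
Compute denominator: eta * G = 0.22 * 1047 = 230.34
Required area A = P / (eta * G) = 3800.0 / 230.34
A = 16.50 m^2

16.50


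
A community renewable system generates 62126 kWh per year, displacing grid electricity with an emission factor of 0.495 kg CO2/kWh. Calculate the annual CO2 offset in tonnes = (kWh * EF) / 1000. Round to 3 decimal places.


CO2 offset in kg = generation * emission_factor
CO2 offset = 62126 * 0.495 = 30752.37 kg
Convert to tonnes:
  CO2 offset = 30752.37 / 1000 = 30.752 tonnes

30.752


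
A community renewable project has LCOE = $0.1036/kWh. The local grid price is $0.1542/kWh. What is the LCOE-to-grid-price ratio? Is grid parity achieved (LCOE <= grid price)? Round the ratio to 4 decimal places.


Compare LCOE to grid price:
  LCOE = $0.1036/kWh, Grid price = $0.1542/kWh
  Ratio = LCOE / grid_price = 0.1036 / 0.1542 = 0.6719
  Grid parity achieved (ratio <= 1)? yes

0.6719


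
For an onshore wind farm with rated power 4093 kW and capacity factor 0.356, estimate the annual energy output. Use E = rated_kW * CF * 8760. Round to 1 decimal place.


Annual energy = rated_kW * capacity_factor * hours_per_year
Given: P_rated = 4093 kW, CF = 0.356, hours = 8760
E = 4093 * 0.356 * 8760
E = 12764266.1 kWh

12764266.1


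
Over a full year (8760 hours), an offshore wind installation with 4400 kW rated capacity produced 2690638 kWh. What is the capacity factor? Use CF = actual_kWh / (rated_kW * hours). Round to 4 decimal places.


Capacity factor = actual output / maximum possible output
Maximum possible = rated * hours = 4400 * 8760 = 38544000 kWh
CF = 2690638 / 38544000
CF = 0.0698

0.0698


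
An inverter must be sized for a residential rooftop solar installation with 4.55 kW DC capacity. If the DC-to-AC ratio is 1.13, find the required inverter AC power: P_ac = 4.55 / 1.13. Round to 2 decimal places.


The inverter AC capacity is determined by the DC/AC ratio.
Given: P_dc = 4.55 kW, DC/AC ratio = 1.13
P_ac = P_dc / ratio = 4.55 / 1.13
P_ac = 4.03 kW

4.03


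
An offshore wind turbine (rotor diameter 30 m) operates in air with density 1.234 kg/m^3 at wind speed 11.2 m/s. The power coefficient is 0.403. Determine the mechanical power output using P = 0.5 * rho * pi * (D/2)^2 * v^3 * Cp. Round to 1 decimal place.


Step 1 -- Compute swept area:
  A = pi * (D/2)^2 = pi * (30/2)^2 = 706.86 m^2
Step 2 -- Apply wind power equation:
  P = 0.5 * rho * A * v^3 * Cp
  v^3 = 11.2^3 = 1404.928
  P = 0.5 * 1.234 * 706.86 * 1404.928 * 0.403
  P = 246931.6 W

246931.6


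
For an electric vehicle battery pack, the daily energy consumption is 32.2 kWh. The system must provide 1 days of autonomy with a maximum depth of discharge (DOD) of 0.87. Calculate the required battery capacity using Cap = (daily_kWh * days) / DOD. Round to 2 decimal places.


Total energy needed = daily * days = 32.2 * 1 = 32.2 kWh
Account for depth of discharge:
  Cap = total_energy / DOD = 32.2 / 0.87
  Cap = 37.01 kWh

37.01


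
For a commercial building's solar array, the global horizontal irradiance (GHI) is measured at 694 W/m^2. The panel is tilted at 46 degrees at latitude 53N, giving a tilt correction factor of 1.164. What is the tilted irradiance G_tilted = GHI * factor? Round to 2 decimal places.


Identify the given values:
  GHI = 694 W/m^2, tilt correction factor = 1.164
Apply the formula G_tilted = GHI * factor:
  G_tilted = 694 * 1.164
  G_tilted = 807.82 W/m^2

807.82


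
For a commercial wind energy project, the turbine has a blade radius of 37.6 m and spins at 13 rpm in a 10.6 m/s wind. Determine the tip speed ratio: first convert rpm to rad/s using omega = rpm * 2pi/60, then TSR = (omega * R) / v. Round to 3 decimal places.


Convert rotational speed to rad/s:
  omega = 13 * 2 * pi / 60 = 1.3614 rad/s
Compute tip speed:
  v_tip = omega * R = 1.3614 * 37.6 = 51.187 m/s
Tip speed ratio:
  TSR = v_tip / v_wind = 51.187 / 10.6 = 4.829

4.829


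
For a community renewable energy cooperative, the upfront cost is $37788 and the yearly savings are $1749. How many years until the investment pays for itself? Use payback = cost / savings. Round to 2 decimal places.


Simple payback period = initial cost / annual savings
Payback = 37788 / 1749
Payback = 21.61 years

21.61


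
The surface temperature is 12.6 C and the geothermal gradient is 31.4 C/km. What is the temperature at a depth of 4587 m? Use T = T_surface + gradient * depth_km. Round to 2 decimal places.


Convert depth to km: 4587 / 1000 = 4.587 km
Temperature increase = gradient * depth_km = 31.4 * 4.587 = 144.03 C
Temperature at depth = T_surface + delta_T = 12.6 + 144.03
T = 156.63 C

156.63


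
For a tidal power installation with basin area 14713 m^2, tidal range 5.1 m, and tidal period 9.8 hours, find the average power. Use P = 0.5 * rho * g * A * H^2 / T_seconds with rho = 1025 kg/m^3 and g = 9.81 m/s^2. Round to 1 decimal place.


Convert period to seconds: T = 9.8 * 3600 = 35280.0 s
H^2 = 5.1^2 = 26.01
P = 0.5 * rho * g * A * H^2 / T
P = 0.5 * 1025 * 9.81 * 14713 * 26.01 / 35280.0
P = 54535.1 W

54535.1


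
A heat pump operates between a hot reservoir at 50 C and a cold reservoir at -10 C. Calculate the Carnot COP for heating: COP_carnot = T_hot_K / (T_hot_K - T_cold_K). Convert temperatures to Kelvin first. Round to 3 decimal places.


Convert to Kelvin:
  T_hot = 50 + 273.15 = 323.15 K
  T_cold = -10 + 273.15 = 263.15 K
Apply Carnot COP formula:
  COP = T_hot_K / (T_hot_K - T_cold_K) = 323.15 / 60.0
  COP = 5.386

5.386


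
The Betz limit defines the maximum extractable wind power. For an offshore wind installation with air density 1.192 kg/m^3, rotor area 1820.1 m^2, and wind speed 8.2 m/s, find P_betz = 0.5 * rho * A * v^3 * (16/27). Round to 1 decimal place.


The Betz coefficient Cp_max = 16/27 = 0.5926
v^3 = 8.2^3 = 551.368
P_betz = 0.5 * rho * A * v^3 * Cp_max
P_betz = 0.5 * 1.192 * 1820.1 * 551.368 * 0.5926
P_betz = 354437.2 W

354437.2


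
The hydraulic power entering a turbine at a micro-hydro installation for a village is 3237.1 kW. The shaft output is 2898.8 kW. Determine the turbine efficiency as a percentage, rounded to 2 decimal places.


Turbine efficiency = (output power / input power) * 100
eta = (2898.8 / 3237.1) * 100
eta = 89.55%

89.55


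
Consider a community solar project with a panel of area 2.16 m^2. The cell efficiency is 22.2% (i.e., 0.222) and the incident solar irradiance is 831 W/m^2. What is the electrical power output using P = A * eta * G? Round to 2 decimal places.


Use the solar power formula P = A * eta * G.
Given: A = 2.16 m^2, eta = 0.222, G = 831 W/m^2
P = 2.16 * 0.222 * 831
P = 398.48 W

398.48


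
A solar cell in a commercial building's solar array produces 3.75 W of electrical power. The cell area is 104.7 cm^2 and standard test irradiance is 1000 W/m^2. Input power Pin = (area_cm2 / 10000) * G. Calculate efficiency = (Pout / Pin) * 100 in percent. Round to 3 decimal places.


First compute the input power:
  Pin = area_cm2 / 10000 * G = 104.7 / 10000 * 1000 = 10.47 W
Then compute efficiency:
  Efficiency = (Pout / Pin) * 100 = (3.75 / 10.47) * 100
  Efficiency = 35.817%

35.817


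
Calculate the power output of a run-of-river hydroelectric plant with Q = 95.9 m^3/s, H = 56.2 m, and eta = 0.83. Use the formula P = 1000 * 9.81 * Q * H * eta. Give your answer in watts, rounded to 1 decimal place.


Apply the hydropower formula P = rho * g * Q * H * eta
rho * g = 1000 * 9.81 = 9810.0
P = 9810.0 * 95.9 * 56.2 * 0.83
P = 43883577.2 W

43883577.2


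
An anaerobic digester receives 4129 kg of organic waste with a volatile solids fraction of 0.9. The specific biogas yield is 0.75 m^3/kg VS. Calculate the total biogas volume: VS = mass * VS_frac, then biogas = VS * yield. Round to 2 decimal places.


Compute volatile solids:
  VS = mass * VS_fraction = 4129 * 0.9 = 3716.1 kg
Calculate biogas volume:
  Biogas = VS * specific_yield = 3716.1 * 0.75
  Biogas = 2787.08 m^3

2787.08


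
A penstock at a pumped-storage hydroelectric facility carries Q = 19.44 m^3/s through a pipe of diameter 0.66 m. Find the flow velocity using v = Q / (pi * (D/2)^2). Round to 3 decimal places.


Compute pipe cross-sectional area:
  A = pi * (D/2)^2 = pi * (0.66/2)^2 = 0.3421 m^2
Calculate velocity:
  v = Q / A = 19.44 / 0.3421
  v = 56.822 m/s

56.822


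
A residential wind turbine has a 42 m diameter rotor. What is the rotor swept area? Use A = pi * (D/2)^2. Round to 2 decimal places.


Compute the rotor radius:
  r = D / 2 = 42 / 2 = 21.0 m
Calculate swept area:
  A = pi * r^2 = pi * 21.0^2
  A = 1385.44 m^2

1385.44


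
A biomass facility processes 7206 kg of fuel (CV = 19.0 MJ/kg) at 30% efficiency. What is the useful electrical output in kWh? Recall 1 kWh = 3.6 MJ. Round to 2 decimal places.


Total energy = mass * CV = 7206 * 19.0 = 136914.0 MJ
Useful energy = total * eta = 136914.0 * 0.3 = 41074.2 MJ
Convert to kWh: 41074.2 / 3.6
Useful energy = 11409.50 kWh

11409.50


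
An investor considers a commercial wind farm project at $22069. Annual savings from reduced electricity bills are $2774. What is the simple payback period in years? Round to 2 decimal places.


Simple payback period = initial cost / annual savings
Payback = 22069 / 2774
Payback = 7.96 years

7.96


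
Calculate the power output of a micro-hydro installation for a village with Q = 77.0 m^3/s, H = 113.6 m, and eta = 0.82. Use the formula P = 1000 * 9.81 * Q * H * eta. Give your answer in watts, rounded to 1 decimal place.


Apply the hydropower formula P = rho * g * Q * H * eta
rho * g = 1000 * 9.81 = 9810.0
P = 9810.0 * 77.0 * 113.6 * 0.82
P = 70364226.2 W

70364226.2


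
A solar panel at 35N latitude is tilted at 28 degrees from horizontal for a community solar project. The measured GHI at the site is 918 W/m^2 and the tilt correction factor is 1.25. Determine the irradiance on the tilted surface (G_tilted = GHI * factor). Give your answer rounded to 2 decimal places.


Identify the given values:
  GHI = 918 W/m^2, tilt correction factor = 1.25
Apply the formula G_tilted = GHI * factor:
  G_tilted = 918 * 1.25
  G_tilted = 1147.50 W/m^2

1147.50


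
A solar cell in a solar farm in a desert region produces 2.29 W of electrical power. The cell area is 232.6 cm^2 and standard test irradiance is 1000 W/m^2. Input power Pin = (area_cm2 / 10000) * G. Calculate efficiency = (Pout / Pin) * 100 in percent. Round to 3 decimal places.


First compute the input power:
  Pin = area_cm2 / 10000 * G = 232.6 / 10000 * 1000 = 23.26 W
Then compute efficiency:
  Efficiency = (Pout / Pin) * 100 = (2.29 / 23.26) * 100
  Efficiency = 9.845%

9.845


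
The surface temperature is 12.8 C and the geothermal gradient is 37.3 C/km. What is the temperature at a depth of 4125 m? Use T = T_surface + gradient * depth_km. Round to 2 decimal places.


Convert depth to km: 4125 / 1000 = 4.125 km
Temperature increase = gradient * depth_km = 37.3 * 4.125 = 153.86 C
Temperature at depth = T_surface + delta_T = 12.8 + 153.86
T = 166.66 C

166.66


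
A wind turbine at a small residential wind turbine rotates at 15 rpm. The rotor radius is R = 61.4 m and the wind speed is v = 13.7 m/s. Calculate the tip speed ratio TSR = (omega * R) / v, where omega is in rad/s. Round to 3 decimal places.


Convert rotational speed to rad/s:
  omega = 15 * 2 * pi / 60 = 1.5708 rad/s
Compute tip speed:
  v_tip = omega * R = 1.5708 * 61.4 = 96.447 m/s
Tip speed ratio:
  TSR = v_tip / v_wind = 96.447 / 13.7 = 7.040

7.040


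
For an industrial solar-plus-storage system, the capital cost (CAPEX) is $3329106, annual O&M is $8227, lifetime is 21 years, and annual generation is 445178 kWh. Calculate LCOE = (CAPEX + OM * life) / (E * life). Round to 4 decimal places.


Total cost = CAPEX + OM * lifetime = 3329106 + 8227 * 21 = 3329106 + 172767 = 3501873
Total generation = annual * lifetime = 445178 * 21 = 9348738 kWh
LCOE = 3501873 / 9348738
LCOE = 0.3746 $/kWh

0.3746


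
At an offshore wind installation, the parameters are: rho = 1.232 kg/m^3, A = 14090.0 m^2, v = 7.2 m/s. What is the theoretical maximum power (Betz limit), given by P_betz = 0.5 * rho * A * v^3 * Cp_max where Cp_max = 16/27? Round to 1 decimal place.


The Betz coefficient Cp_max = 16/27 = 0.5926
v^3 = 7.2^3 = 373.248
P_betz = 0.5 * rho * A * v^3 * Cp_max
P_betz = 0.5 * 1.232 * 14090.0 * 373.248 * 0.5926
P_betz = 1919753.3 W

1919753.3


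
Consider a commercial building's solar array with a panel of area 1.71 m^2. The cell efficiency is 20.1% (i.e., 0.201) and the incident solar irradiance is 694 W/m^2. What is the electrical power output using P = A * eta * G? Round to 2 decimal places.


Use the solar power formula P = A * eta * G.
Given: A = 1.71 m^2, eta = 0.201, G = 694 W/m^2
P = 1.71 * 0.201 * 694
P = 238.53 W

238.53


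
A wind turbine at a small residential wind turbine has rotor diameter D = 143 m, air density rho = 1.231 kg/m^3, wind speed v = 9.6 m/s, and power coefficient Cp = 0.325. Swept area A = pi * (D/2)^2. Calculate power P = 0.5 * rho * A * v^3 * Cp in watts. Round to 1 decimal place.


Step 1 -- Compute swept area:
  A = pi * (D/2)^2 = pi * (143/2)^2 = 16060.61 m^2
Step 2 -- Apply wind power equation:
  P = 0.5 * rho * A * v^3 * Cp
  v^3 = 9.6^3 = 884.736
  P = 0.5 * 1.231 * 16060.61 * 884.736 * 0.325
  P = 2842412.3 W

2842412.3


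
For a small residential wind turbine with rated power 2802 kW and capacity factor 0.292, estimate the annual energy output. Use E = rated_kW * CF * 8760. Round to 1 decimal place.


Annual energy = rated_kW * capacity_factor * hours_per_year
Given: P_rated = 2802 kW, CF = 0.292, hours = 8760
E = 2802 * 0.292 * 8760
E = 7167291.8 kWh

7167291.8


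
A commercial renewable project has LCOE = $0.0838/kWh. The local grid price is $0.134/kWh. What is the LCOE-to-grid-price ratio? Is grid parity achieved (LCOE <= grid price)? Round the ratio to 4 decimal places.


Compare LCOE to grid price:
  LCOE = $0.0838/kWh, Grid price = $0.134/kWh
  Ratio = LCOE / grid_price = 0.0838 / 0.134 = 0.6254
  Grid parity achieved (ratio <= 1)? yes

0.6254


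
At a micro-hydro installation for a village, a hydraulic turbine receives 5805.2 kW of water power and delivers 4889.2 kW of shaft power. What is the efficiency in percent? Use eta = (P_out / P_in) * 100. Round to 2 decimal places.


Turbine efficiency = (output power / input power) * 100
eta = (4889.2 / 5805.2) * 100
eta = 84.22%

84.22


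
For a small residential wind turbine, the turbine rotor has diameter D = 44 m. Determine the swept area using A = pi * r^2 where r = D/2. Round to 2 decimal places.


Compute the rotor radius:
  r = D / 2 = 44 / 2 = 22.0 m
Calculate swept area:
  A = pi * r^2 = pi * 22.0^2
  A = 1520.53 m^2

1520.53


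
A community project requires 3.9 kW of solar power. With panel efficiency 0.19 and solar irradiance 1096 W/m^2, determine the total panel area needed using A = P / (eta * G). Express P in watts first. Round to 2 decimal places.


Convert target power to watts: P = 3.9 * 1000 = 3900.0 W
Compute denominator: eta * G = 0.19 * 1096 = 208.24
Required area A = P / (eta * G) = 3900.0 / 208.24
A = 18.73 m^2

18.73


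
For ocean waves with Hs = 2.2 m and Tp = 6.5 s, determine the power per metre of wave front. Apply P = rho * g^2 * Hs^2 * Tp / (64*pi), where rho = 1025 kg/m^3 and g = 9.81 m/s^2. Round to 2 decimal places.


Apply wave power formula:
  g^2 = 9.81^2 = 96.2361
  Hs^2 = 2.2^2 = 4.84
  Numerator = rho * g^2 * Hs^2 * Tp = 1025 * 96.2361 * 4.84 * 6.5 = 3103277.4
  Denominator = 64 * pi = 201.0619
  P = 3103277.4 / 201.0619 = 15434.44 W/m

15434.44


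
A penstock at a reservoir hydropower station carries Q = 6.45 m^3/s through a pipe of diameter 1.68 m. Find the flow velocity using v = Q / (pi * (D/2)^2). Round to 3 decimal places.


Compute pipe cross-sectional area:
  A = pi * (D/2)^2 = pi * (1.68/2)^2 = 2.2167 m^2
Calculate velocity:
  v = Q / A = 6.45 / 2.2167
  v = 2.910 m/s

2.910
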